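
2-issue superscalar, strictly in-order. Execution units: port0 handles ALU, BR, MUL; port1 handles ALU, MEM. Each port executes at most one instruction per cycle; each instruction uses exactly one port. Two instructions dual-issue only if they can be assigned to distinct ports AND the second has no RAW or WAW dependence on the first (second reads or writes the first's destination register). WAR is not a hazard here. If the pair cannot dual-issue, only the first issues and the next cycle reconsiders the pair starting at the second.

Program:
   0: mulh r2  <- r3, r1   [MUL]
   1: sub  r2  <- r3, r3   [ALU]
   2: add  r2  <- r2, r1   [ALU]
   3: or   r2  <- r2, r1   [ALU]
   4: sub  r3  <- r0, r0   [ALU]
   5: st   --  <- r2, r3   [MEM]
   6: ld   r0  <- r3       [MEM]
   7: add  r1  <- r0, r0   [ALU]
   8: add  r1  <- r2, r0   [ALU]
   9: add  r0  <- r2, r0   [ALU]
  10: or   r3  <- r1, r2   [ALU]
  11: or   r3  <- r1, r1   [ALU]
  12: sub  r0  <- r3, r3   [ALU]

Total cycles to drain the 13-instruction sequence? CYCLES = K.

t=0 i0:mulh ; WAW r2
t=1 i1:sub ; RAW+WAW r2
t=2 i2:add ; RAW+WAW r2
t=3 i3,i4:or+sub ; 2-wide
t=4 i5:st ; no-port MEM/MEM
t=5 i6:ld ; RAW r0
t=6 i7:add ; WAW r1
t=7 i8,i9:add+add ; 2-wide
t=8 i10:or ; WAW r3
t=9 i11:or ; RAW r3
t=10 i12:sub ; tail

CYCLES = 11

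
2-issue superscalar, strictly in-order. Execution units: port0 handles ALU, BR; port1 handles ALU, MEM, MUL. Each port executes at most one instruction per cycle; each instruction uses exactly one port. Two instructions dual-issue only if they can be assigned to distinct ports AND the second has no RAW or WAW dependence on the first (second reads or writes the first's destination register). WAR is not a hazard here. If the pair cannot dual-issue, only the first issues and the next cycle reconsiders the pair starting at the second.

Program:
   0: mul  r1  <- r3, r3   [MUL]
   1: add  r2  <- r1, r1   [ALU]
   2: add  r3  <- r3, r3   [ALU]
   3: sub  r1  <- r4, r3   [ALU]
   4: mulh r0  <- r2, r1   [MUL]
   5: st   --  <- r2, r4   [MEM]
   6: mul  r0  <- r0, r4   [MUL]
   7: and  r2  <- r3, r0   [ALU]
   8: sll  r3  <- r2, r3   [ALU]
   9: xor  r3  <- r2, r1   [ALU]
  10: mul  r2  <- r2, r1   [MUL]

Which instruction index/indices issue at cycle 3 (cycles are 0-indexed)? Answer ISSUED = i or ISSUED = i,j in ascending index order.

ISSUED = 4

  cy0 -> i0 (mul.MUL) RAW r1
  cy1 -> i1,i2 (add.ALU add.ALU) 2-wide
  cy2 -> i3 (sub.ALU) RAW r1
  cy3 -> i4 (mulh.MUL) no-port MUL/MEM
  cy4 -> i5 (st.MEM) no-port MEM/MUL
  cy5 -> i6 (mul.MUL) RAW r0
  cy6 -> i7 (and.ALU) RAW r2
  cy7 -> i8 (sll.ALU) WAW r3
  cy8 -> i9,i10 (xor.ALU mul.MUL) 2-wide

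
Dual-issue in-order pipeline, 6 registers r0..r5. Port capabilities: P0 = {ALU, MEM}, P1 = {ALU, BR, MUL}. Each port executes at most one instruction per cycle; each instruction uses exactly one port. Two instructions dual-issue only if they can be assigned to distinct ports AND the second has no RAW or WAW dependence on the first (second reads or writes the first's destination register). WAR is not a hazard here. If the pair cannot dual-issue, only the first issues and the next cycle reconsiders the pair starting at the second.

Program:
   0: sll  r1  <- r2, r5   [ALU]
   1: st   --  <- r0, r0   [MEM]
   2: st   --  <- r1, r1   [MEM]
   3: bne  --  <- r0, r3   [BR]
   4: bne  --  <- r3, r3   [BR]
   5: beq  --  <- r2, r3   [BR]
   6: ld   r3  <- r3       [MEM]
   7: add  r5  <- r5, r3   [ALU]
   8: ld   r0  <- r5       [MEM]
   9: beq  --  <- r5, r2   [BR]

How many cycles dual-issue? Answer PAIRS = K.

c0: i0+i1 sll.ALU/st.MEM  2-wide
c1: i2+i3 st.MEM/bne.BR  2-wide
c2: i4 bne.BR  no-port BR/BR
c3: i5+i6 beq.BR/ld.MEM  2-wide
c4: i7 add.ALU  RAW r5
c5: i8+i9 ld.MEM/beq.BR  2-wide

PAIRS = 4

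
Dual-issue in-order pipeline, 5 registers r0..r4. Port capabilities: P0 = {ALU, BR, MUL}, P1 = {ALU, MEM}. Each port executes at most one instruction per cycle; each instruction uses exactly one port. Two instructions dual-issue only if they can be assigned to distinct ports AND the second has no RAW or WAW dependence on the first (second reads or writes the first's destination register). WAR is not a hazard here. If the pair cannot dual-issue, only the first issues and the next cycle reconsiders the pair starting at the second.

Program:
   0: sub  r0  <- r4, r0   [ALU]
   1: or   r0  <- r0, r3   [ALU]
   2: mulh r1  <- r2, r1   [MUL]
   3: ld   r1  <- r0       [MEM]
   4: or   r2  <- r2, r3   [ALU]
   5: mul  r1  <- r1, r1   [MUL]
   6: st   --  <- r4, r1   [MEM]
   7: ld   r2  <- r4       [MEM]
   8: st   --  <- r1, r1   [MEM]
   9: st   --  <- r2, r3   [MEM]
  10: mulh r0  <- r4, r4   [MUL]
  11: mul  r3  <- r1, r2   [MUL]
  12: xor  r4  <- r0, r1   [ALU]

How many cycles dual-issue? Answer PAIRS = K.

PAIRS = 4

0. sub.ALU @i0  | RAW+WAW r0
1. or.ALU;mulh.MUL @i1,i2  | pair
2. ld.MEM;or.ALU @i3,i4  | pair
3. mul.MUL @i5  | RAW r1
4. st.MEM @i6  | no-port MEM/MEM
5. ld.MEM @i7  | no-port MEM/MEM
6. st.MEM @i8  | no-port MEM/MEM
7. st.MEM;mulh.MUL @i9,i10  | pair
8. mul.MUL;xor.ALU @i11,i12  | pair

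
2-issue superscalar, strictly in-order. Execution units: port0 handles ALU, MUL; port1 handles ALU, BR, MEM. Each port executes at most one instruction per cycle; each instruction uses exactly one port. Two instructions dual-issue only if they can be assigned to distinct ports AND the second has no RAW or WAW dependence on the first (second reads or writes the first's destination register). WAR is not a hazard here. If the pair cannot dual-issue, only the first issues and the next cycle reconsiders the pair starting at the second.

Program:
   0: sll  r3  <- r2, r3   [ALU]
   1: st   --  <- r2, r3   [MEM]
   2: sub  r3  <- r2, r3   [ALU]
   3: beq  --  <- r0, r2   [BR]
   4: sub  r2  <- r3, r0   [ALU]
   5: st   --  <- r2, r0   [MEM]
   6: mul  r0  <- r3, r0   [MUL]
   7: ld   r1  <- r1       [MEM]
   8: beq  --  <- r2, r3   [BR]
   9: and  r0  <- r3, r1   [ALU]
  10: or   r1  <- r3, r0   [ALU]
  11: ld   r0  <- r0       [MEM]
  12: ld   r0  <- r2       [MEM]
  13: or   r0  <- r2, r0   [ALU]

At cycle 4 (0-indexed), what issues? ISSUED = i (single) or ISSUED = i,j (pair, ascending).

ISSUED = 7

t=0 i0:sll.ALU ; RAW r3
t=1 i1+i2:st.MEM;sub.ALU ; 2-wide
t=2 i3+i4:beq.BR;sub.ALU ; 2-wide
t=3 i5+i6:st.MEM;mul.MUL ; 2-wide
t=4 i7:ld.MEM ; no-port MEM/BR
t=5 i8+i9:beq.BR;and.ALU ; 2-wide
t=6 i10+i11:or.ALU;ld.MEM ; 2-wide
t=7 i12:ld.MEM ; RAW+WAW r0
t=8 i13:or.ALU ; tail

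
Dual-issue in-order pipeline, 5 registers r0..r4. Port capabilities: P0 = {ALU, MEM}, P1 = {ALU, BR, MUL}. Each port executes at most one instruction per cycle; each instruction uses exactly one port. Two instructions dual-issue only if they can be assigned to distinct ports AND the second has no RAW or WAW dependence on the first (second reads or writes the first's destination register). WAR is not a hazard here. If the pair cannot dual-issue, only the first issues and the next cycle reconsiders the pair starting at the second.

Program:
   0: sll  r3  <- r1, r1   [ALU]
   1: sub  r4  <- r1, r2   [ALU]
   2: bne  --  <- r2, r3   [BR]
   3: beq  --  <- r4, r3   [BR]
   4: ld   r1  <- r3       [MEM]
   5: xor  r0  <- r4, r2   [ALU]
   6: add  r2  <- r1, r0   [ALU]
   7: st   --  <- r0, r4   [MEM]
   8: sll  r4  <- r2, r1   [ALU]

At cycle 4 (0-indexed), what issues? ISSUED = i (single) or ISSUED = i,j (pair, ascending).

ISSUED = 6,7

t=0 i0+i1:sll.ALU/sub.ALU ; dual
t=1 i2:bne.BR ; no-port BR/BR
t=2 i3+i4:beq.BR/ld.MEM ; dual
t=3 i5:xor.ALU ; RAW r0
t=4 i6+i7:add.ALU/st.MEM ; dual
t=5 i8:sll.ALU ; tail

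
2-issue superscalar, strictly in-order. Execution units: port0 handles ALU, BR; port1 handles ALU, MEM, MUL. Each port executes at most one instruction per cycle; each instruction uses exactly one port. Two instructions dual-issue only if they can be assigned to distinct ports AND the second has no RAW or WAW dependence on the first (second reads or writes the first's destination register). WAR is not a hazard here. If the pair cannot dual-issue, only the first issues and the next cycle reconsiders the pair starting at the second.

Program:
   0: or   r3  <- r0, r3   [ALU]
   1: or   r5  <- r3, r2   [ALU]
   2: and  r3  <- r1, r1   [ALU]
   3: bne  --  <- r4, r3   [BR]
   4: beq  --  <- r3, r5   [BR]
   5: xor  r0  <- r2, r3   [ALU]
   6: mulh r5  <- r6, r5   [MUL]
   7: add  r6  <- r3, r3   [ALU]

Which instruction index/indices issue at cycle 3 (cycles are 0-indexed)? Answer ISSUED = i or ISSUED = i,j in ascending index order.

0. or @i0  | RAW r3
1. or and @i1+i2  | 2-wide
2. bne @i3  | no-port BR/BR
3. beq xor @i4+i5  | 2-wide
4. mulh add @i6+i7  | 2-wide

ISSUED = 4,5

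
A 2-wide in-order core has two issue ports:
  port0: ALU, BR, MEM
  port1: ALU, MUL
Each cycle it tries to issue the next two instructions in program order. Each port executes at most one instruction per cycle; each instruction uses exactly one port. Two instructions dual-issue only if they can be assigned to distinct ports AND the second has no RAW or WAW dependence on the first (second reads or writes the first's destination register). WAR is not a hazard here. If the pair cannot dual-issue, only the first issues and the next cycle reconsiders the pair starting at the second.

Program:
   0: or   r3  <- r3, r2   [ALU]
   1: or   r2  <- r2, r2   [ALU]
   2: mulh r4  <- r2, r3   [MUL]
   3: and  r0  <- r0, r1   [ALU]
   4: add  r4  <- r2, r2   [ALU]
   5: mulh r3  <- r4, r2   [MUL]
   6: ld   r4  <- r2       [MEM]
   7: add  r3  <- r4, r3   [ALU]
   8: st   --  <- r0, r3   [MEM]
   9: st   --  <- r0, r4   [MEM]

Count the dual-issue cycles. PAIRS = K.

  cy0 -> i0+i1 (or or) 2-wide
  cy1 -> i2+i3 (mulh and) 2-wide
  cy2 -> i4 (add) RAW r4
  cy3 -> i5+i6 (mulh ld) 2-wide
  cy4 -> i7 (add) RAW r3
  cy5 -> i8 (st) no-port MEM/MEM
  cy6 -> i9 (st) tail

PAIRS = 3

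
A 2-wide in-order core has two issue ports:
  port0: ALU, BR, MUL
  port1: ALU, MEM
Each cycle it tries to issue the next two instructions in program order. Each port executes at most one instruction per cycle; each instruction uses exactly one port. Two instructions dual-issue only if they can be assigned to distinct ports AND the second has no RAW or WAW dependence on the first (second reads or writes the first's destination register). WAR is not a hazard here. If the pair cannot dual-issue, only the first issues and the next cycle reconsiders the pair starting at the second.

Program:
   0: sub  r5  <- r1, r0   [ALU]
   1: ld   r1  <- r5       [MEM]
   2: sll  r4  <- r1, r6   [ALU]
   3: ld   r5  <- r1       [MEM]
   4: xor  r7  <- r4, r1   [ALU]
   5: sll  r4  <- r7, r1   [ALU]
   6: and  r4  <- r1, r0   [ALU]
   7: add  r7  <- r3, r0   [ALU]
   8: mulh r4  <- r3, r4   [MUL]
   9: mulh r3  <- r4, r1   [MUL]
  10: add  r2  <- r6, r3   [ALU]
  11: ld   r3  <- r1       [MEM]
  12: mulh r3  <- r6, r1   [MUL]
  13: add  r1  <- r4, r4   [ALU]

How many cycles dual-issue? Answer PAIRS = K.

0. sub @i0  | RAW r5
1. ld @i1  | RAW r1
2. sll/ld @i2,i3  | 2-wide
3. xor @i4  | RAW r7
4. sll @i5  | WAW r4
5. and/add @i6,i7  | 2-wide
6. mulh @i8  | no-port MUL/MUL
7. mulh @i9  | RAW r3
8. add/ld @i10,i11  | 2-wide
9. mulh/add @i12,i13  | 2-wide

PAIRS = 4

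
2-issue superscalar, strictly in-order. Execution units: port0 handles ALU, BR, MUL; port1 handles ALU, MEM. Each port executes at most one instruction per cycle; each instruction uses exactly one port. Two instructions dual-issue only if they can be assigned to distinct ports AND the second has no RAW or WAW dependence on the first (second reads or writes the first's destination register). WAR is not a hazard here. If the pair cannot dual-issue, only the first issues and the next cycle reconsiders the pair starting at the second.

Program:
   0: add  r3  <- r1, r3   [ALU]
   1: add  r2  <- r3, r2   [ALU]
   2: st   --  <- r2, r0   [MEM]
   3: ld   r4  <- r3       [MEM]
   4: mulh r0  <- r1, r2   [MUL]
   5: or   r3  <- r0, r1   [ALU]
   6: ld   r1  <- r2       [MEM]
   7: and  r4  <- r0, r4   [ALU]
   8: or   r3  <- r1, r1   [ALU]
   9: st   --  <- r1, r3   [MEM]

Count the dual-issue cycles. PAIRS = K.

  cy0 -> i0 (add.ALU) RAW r3
  cy1 -> i1 (add.ALU) RAW r2
  cy2 -> i2 (st.MEM) no-port MEM/MEM
  cy3 -> i3+i4 (ld.MEM/mulh.MUL) pair
  cy4 -> i5+i6 (or.ALU/ld.MEM) pair
  cy5 -> i7+i8 (and.ALU/or.ALU) pair
  cy6 -> i9 (st.MEM) tail

PAIRS = 3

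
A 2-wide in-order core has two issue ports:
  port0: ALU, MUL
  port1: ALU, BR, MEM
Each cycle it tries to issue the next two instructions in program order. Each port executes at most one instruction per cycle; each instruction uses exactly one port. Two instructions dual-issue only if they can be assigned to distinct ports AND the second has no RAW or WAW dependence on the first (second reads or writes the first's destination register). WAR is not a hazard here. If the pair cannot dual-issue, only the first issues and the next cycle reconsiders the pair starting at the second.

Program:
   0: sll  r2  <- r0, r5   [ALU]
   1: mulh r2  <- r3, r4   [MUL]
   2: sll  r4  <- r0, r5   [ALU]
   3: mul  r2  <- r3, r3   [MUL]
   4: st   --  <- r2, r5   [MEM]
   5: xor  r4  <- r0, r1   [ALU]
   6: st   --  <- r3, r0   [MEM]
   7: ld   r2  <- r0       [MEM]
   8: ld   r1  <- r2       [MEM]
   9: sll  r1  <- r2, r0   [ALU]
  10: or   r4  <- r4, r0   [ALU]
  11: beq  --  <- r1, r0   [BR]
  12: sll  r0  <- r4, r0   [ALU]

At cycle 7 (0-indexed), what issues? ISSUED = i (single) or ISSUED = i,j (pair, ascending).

ISSUED = 9,10

[0] i0  sll.ALU  -- WAW r2
[1] i1,i2  mulh.MUL sll.ALU  -- dual
[2] i3  mul.MUL  -- RAW r2
[3] i4,i5  st.MEM xor.ALU  -- dual
[4] i6  st.MEM  -- no-port MEM/MEM
[5] i7  ld.MEM  -- no-port MEM/MEM
[6] i8  ld.MEM  -- WAW r1
[7] i9,i10  sll.ALU or.ALU  -- dual
[8] i11,i12  beq.BR sll.ALU  -- dual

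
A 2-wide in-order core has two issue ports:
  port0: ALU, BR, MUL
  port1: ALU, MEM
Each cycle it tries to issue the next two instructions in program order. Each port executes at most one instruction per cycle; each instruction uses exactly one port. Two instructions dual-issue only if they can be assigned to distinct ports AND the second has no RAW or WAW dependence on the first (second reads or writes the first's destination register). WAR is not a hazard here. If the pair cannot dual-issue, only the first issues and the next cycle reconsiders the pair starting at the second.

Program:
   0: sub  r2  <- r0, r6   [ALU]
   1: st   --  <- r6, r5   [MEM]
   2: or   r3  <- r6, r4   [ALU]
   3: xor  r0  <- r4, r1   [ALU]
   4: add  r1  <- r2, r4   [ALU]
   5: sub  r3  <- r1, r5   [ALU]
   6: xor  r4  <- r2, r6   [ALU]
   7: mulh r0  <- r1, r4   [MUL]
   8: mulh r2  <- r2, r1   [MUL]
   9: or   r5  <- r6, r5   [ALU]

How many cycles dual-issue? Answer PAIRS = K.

PAIRS = 4

0. sub st @i0&i1  | dual
1. or xor @i2&i3  | dual
2. add @i4  | RAW r1
3. sub xor @i5&i6  | dual
4. mulh @i7  | no-port MUL/MUL
5. mulh or @i8&i9  | dual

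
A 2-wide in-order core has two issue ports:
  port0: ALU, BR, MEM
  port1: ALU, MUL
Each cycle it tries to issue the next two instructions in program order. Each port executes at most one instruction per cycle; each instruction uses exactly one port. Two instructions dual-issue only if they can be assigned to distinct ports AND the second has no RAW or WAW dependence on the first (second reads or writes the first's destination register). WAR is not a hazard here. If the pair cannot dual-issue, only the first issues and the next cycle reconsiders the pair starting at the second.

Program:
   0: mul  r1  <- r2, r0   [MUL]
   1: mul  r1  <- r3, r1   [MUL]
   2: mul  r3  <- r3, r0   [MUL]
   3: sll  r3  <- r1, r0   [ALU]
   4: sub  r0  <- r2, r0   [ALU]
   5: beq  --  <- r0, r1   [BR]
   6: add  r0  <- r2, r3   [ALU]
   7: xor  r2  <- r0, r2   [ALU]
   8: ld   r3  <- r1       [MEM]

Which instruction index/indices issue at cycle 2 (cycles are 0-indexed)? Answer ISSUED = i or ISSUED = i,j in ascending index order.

0. mul @i0  | no-port MUL/MUL
1. mul @i1  | no-port MUL/MUL
2. mul @i2  | WAW r3
3. sll+sub @i3&i4  | 2-wide
4. beq+add @i5&i6  | 2-wide
5. xor+ld @i7&i8  | 2-wide

ISSUED = 2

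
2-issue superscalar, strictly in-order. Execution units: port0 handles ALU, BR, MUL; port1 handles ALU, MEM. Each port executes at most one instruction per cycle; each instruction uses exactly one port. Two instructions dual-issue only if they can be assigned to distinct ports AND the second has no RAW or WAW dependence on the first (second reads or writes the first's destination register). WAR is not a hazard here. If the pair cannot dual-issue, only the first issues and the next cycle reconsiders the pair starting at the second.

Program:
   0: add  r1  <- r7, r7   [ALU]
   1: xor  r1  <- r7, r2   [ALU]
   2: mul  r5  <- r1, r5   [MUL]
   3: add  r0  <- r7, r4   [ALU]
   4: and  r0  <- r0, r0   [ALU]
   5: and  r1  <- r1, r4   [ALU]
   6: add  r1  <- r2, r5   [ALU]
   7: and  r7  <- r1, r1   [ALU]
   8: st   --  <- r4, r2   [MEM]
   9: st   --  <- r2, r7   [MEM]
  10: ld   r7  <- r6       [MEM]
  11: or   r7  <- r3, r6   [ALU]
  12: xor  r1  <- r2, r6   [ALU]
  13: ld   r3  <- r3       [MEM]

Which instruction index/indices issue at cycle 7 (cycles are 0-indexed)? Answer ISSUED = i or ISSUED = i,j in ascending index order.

[0] i0  add.ALU  -- WAW r1
[1] i1  xor.ALU  -- RAW r1
[2] i2,i3  mul.MUL+add.ALU  -- 2-wide
[3] i4,i5  and.ALU+and.ALU  -- 2-wide
[4] i6  add.ALU  -- RAW r1
[5] i7,i8  and.ALU+st.MEM  -- 2-wide
[6] i9  st.MEM  -- no-port MEM/MEM
[7] i10  ld.MEM  -- WAW r7
[8] i11,i12  or.ALU+xor.ALU  -- 2-wide
[9] i13  ld.MEM  -- tail

ISSUED = 10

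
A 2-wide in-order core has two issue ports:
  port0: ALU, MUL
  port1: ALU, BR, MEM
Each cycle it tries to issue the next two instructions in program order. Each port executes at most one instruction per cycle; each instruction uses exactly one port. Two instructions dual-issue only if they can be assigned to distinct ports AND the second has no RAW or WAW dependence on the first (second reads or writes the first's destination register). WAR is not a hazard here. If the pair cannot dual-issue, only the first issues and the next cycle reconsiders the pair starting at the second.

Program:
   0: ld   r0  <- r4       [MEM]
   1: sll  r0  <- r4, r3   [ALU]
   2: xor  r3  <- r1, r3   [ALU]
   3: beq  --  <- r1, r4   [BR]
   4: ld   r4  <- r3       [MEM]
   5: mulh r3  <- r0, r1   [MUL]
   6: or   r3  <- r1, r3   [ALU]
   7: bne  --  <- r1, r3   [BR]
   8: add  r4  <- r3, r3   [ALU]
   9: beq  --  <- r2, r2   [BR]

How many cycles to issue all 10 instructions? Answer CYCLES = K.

CYCLES = 7

#0 head=0: ld.MEM i0 WAW r0
#1 head=1: sll.ALU;xor.ALU i1,i2 pair
#2 head=3: beq.BR i3 no-port BR/MEM
#3 head=4: ld.MEM;mulh.MUL i4,i5 pair
#4 head=6: or.ALU i6 RAW r3
#5 head=7: bne.BR;add.ALU i7,i8 pair
#6 head=9: beq.BR i9 tail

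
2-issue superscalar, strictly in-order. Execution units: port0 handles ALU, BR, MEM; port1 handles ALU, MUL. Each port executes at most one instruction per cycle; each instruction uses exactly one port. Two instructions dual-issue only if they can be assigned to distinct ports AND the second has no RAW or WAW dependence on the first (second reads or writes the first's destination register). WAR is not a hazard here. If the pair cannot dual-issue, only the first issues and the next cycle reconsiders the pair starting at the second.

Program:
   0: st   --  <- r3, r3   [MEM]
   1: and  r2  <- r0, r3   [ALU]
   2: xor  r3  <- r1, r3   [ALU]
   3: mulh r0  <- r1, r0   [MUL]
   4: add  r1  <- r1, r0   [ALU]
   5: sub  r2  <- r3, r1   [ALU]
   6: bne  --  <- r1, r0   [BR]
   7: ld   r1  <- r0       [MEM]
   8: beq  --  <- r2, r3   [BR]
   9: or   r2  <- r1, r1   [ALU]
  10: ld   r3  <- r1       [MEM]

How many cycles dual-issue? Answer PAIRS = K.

PAIRS = 4

[0] i0,i1  st.MEM and.ALU  -- pair
[1] i2,i3  xor.ALU mulh.MUL  -- pair
[2] i4  add.ALU  -- RAW r1
[3] i5,i6  sub.ALU bne.BR  -- pair
[4] i7  ld.MEM  -- no-port MEM/BR
[5] i8,i9  beq.BR or.ALU  -- pair
[6] i10  ld.MEM  -- tail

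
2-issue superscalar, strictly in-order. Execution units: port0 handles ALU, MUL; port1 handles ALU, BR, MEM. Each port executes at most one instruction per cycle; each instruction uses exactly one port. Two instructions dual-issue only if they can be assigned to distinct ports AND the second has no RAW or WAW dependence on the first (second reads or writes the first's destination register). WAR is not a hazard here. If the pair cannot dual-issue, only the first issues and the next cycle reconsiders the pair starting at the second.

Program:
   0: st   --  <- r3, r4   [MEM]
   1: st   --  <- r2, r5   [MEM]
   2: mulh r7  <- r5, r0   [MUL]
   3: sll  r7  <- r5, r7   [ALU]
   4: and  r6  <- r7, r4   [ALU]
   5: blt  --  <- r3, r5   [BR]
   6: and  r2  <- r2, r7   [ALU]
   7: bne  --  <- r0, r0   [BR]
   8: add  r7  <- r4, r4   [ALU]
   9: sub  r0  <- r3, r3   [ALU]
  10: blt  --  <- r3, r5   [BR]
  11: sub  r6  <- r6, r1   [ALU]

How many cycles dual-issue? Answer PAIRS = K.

[0] i0  st.MEM  -- no-port MEM/MEM
[1] i1/i2  st.MEM;mulh.MUL  -- dual
[2] i3  sll.ALU  -- RAW r7
[3] i4/i5  and.ALU;blt.BR  -- dual
[4] i6/i7  and.ALU;bne.BR  -- dual
[5] i8/i9  add.ALU;sub.ALU  -- dual
[6] i10/i11  blt.BR;sub.ALU  -- dual

PAIRS = 5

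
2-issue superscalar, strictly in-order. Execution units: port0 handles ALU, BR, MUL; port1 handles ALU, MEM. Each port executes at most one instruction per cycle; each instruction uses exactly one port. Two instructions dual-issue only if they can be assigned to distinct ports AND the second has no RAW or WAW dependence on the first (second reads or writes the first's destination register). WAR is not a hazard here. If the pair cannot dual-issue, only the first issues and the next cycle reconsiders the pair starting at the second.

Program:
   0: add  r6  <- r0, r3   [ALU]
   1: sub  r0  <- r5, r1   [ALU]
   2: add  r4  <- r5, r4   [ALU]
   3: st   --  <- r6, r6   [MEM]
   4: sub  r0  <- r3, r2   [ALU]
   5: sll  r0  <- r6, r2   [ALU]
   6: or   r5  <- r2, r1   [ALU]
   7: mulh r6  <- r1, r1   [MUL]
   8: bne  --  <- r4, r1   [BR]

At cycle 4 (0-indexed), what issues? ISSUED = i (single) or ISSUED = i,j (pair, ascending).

ISSUED = 7

  cy0 -> i0+i1 (add;sub) 2-wide
  cy1 -> i2+i3 (add;st) 2-wide
  cy2 -> i4 (sub) WAW r0
  cy3 -> i5+i6 (sll;or) 2-wide
  cy4 -> i7 (mulh) no-port MUL/BR
  cy5 -> i8 (bne) tail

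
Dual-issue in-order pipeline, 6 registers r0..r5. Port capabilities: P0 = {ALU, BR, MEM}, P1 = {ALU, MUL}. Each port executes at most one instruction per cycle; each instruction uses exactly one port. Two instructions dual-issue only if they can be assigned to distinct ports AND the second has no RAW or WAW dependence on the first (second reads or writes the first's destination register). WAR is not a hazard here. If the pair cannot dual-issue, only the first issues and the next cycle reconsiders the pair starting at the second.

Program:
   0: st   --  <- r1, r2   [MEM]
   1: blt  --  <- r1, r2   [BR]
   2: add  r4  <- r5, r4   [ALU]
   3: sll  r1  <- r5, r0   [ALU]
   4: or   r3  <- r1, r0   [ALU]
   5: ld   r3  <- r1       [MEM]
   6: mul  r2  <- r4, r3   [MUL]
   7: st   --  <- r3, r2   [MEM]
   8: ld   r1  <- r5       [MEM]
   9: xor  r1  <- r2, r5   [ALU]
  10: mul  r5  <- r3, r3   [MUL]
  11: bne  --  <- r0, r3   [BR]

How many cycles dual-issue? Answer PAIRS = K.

c0: i0 st.MEM  no-port MEM/BR
c1: i1,i2 blt.BR add.ALU  2-wide
c2: i3 sll.ALU  RAW r1
c3: i4 or.ALU  WAW r3
c4: i5 ld.MEM  RAW r3
c5: i6 mul.MUL  RAW r2
c6: i7 st.MEM  no-port MEM/MEM
c7: i8 ld.MEM  WAW r1
c8: i9,i10 xor.ALU mul.MUL  2-wide
c9: i11 bne.BR  tail

PAIRS = 2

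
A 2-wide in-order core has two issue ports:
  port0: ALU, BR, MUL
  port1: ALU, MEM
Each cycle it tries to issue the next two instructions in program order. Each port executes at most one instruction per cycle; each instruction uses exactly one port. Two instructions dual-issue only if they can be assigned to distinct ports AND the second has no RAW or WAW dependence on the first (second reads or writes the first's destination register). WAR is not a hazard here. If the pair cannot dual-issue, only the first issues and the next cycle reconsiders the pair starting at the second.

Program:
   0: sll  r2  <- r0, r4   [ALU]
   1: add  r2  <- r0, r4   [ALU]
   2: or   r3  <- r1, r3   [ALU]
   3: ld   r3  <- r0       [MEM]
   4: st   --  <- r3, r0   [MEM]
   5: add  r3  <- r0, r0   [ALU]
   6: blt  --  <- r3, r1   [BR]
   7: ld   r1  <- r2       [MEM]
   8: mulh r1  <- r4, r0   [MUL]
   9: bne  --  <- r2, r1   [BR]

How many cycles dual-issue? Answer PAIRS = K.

t=0 i0:sll.ALU ; WAW r2
t=1 i1+i2:add.ALU+or.ALU ; 2-wide
t=2 i3:ld.MEM ; no-port MEM/MEM
t=3 i4+i5:st.MEM+add.ALU ; 2-wide
t=4 i6+i7:blt.BR+ld.MEM ; 2-wide
t=5 i8:mulh.MUL ; no-port MUL/BR
t=6 i9:bne.BR ; tail

PAIRS = 3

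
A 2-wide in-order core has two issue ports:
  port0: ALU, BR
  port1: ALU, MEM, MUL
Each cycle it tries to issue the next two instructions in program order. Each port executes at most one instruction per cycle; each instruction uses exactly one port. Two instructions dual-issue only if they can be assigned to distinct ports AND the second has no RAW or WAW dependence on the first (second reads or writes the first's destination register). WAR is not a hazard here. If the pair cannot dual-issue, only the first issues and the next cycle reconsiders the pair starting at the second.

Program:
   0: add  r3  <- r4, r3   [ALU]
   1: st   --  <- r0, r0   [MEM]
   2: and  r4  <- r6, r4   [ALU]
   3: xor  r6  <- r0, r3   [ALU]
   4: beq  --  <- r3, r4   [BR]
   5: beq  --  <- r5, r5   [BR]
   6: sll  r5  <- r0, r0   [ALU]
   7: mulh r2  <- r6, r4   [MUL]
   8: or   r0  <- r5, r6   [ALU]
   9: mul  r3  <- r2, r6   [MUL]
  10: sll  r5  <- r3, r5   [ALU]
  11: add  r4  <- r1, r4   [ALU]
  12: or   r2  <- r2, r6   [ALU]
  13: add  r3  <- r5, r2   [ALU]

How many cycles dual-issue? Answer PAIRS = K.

PAIRS = 5

[0] i0+i1  add.ALU;st.MEM  -- 2-wide
[1] i2+i3  and.ALU;xor.ALU  -- 2-wide
[2] i4  beq.BR  -- no-port BR/BR
[3] i5+i6  beq.BR;sll.ALU  -- 2-wide
[4] i7+i8  mulh.MUL;or.ALU  -- 2-wide
[5] i9  mul.MUL  -- RAW r3
[6] i10+i11  sll.ALU;add.ALU  -- 2-wide
[7] i12  or.ALU  -- RAW r2
[8] i13  add.ALU  -- tail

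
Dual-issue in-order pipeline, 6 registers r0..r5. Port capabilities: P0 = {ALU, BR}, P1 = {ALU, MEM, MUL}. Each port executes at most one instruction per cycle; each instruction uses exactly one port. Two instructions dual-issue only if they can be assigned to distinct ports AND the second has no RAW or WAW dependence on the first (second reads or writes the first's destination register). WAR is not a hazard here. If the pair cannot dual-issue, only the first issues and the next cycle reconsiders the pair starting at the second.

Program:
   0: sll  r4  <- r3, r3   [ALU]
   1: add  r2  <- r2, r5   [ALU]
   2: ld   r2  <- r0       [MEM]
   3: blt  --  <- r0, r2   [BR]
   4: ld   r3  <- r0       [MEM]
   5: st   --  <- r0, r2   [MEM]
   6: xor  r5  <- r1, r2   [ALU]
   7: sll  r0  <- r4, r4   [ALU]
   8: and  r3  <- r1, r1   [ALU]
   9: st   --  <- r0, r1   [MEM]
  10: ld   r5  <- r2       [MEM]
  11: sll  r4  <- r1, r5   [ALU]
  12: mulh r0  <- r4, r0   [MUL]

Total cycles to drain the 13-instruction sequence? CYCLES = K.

t=0 i0/i1:sll.ALU+add.ALU ; dual
t=1 i2:ld.MEM ; RAW r2
t=2 i3/i4:blt.BR+ld.MEM ; dual
t=3 i5/i6:st.MEM+xor.ALU ; dual
t=4 i7/i8:sll.ALU+and.ALU ; dual
t=5 i9:st.MEM ; no-port MEM/MEM
t=6 i10:ld.MEM ; RAW r5
t=7 i11:sll.ALU ; RAW r4
t=8 i12:mulh.MUL ; tail

CYCLES = 9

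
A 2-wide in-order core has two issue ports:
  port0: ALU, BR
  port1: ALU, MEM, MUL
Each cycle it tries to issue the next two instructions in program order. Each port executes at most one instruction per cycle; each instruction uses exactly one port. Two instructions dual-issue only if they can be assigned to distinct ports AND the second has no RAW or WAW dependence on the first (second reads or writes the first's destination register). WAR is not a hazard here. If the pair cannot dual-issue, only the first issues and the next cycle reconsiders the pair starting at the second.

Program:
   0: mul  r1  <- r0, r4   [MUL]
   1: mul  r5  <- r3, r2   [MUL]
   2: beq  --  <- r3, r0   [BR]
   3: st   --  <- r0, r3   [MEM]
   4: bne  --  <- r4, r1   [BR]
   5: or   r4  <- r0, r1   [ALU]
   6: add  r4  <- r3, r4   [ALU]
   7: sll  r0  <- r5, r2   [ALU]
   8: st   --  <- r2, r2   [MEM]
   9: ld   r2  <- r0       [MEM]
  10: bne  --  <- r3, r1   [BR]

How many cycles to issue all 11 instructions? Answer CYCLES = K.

0. mul.MUL @i0  | no-port MUL/MUL
1. mul.MUL+beq.BR @i1&i2  | pair
2. st.MEM+bne.BR @i3&i4  | pair
3. or.ALU @i5  | RAW+WAW r4
4. add.ALU+sll.ALU @i6&i7  | pair
5. st.MEM @i8  | no-port MEM/MEM
6. ld.MEM+bne.BR @i9&i10  | pair

CYCLES = 7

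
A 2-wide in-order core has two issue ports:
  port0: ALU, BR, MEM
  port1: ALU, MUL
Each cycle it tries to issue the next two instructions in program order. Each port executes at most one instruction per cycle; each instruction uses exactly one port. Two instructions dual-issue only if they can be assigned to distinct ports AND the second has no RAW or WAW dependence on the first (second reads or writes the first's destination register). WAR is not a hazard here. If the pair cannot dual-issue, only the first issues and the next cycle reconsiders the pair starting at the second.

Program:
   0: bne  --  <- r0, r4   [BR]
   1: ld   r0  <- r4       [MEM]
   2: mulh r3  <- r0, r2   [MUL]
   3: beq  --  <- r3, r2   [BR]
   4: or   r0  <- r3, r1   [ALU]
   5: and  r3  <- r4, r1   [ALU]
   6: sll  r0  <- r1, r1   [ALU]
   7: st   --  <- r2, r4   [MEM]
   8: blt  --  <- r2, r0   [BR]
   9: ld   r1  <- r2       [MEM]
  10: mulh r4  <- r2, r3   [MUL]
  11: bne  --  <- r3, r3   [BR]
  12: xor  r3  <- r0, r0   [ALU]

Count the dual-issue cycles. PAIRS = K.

PAIRS = 4

0. bne @i0  | no-port BR/MEM
1. ld @i1  | RAW r0
2. mulh @i2  | RAW r3
3. beq;or @i3&i4  | pair
4. and;sll @i5&i6  | pair
5. st @i7  | no-port MEM/BR
6. blt @i8  | no-port BR/MEM
7. ld;mulh @i9&i10  | pair
8. bne;xor @i11&i12  | pair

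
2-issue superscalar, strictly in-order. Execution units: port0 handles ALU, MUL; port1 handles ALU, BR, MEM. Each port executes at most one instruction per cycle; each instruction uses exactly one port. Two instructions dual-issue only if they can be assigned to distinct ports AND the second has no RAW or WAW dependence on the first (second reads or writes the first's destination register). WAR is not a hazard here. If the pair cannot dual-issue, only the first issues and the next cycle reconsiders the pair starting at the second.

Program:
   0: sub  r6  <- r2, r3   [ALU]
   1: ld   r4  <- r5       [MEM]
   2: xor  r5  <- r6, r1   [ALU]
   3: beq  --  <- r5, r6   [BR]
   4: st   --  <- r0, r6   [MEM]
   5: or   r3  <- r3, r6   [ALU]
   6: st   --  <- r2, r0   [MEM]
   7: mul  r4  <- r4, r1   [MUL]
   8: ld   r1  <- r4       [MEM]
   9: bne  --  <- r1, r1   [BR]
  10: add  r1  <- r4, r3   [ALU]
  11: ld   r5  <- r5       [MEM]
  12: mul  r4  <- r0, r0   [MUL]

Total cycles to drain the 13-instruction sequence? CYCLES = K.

c0: i0/i1 sub.ALU/ld.MEM  2-wide
c1: i2 xor.ALU  RAW r5
c2: i3 beq.BR  no-port BR/MEM
c3: i4/i5 st.MEM/or.ALU  2-wide
c4: i6/i7 st.MEM/mul.MUL  2-wide
c5: i8 ld.MEM  no-port MEM/BR
c6: i9/i10 bne.BR/add.ALU  2-wide
c7: i11/i12 ld.MEM/mul.MUL  2-wide

CYCLES = 8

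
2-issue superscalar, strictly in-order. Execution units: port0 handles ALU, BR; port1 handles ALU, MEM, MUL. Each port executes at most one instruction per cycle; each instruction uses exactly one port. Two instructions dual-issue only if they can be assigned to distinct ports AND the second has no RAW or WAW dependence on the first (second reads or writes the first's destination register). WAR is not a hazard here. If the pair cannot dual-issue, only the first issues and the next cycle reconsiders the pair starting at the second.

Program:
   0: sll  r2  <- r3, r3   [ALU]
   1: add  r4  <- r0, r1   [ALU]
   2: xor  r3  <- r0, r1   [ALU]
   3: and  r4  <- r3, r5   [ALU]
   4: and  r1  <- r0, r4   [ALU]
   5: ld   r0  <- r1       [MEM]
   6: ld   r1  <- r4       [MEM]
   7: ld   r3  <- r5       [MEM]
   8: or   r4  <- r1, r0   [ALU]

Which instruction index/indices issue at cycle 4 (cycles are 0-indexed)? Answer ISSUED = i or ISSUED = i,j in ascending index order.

ISSUED = 5

#0 head=0: sll.ALU/add.ALU i0&i1 pair
#1 head=2: xor.ALU i2 RAW r3
#2 head=3: and.ALU i3 RAW r4
#3 head=4: and.ALU i4 RAW r1
#4 head=5: ld.MEM i5 no-port MEM/MEM
#5 head=6: ld.MEM i6 no-port MEM/MEM
#6 head=7: ld.MEM/or.ALU i7&i8 pair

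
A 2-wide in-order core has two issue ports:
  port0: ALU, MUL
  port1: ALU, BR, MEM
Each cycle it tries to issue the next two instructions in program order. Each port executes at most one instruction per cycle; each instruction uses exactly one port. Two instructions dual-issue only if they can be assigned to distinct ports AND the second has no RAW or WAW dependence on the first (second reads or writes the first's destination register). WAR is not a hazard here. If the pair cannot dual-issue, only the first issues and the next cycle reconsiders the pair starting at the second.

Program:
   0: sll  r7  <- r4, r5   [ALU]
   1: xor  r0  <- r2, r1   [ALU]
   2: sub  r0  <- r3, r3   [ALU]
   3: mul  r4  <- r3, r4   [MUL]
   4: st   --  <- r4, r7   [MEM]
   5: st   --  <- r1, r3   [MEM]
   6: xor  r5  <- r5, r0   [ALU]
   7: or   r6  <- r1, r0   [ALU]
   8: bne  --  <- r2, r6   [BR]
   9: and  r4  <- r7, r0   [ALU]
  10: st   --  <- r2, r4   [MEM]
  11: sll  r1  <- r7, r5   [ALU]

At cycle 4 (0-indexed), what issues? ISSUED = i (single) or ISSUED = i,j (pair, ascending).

ISSUED = 7

t=0 i0/i1:sll/xor ; pair
t=1 i2/i3:sub/mul ; pair
t=2 i4:st ; no-port MEM/MEM
t=3 i5/i6:st/xor ; pair
t=4 i7:or ; RAW r6
t=5 i8/i9:bne/and ; pair
t=6 i10/i11:st/sll ; pair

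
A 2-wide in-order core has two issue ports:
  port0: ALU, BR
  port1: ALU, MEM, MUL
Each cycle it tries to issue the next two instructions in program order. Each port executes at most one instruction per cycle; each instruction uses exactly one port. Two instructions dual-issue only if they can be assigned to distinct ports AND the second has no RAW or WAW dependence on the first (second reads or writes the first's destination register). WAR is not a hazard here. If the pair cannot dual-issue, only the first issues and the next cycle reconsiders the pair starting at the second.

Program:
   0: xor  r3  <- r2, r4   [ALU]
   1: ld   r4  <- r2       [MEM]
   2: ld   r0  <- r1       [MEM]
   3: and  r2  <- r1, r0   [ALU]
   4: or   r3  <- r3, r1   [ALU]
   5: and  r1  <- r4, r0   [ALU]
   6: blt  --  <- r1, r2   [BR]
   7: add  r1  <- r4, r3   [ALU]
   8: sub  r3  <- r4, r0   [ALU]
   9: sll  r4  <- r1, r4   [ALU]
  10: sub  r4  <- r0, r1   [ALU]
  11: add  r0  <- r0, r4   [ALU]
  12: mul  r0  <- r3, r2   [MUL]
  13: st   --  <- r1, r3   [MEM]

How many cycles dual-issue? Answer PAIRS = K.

PAIRS = 4

#0 head=0: xor+ld i0&i1 2-wide
#1 head=2: ld i2 RAW r0
#2 head=3: and+or i3&i4 2-wide
#3 head=5: and i5 RAW r1
#4 head=6: blt+add i6&i7 2-wide
#5 head=8: sub+sll i8&i9 2-wide
#6 head=10: sub i10 RAW r4
#7 head=11: add i11 WAW r0
#8 head=12: mul i12 no-port MUL/MEM
#9 head=13: st i13 tail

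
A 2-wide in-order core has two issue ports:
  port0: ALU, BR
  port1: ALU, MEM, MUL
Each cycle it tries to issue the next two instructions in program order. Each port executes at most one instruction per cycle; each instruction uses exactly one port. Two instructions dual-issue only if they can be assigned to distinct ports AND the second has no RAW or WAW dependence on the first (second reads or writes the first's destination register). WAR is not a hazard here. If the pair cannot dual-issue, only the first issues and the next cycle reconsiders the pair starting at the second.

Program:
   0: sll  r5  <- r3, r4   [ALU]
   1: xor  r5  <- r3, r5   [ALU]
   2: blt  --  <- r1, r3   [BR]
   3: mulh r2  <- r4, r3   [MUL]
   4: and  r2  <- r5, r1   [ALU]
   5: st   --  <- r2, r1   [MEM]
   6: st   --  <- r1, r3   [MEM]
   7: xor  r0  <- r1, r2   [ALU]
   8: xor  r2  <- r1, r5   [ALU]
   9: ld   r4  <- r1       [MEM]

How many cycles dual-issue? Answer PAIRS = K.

t=0 i0:sll ; RAW+WAW r5
t=1 i1/i2:xor+blt ; 2-wide
t=2 i3:mulh ; WAW r2
t=3 i4:and ; RAW r2
t=4 i5:st ; no-port MEM/MEM
t=5 i6/i7:st+xor ; 2-wide
t=6 i8/i9:xor+ld ; 2-wide

PAIRS = 3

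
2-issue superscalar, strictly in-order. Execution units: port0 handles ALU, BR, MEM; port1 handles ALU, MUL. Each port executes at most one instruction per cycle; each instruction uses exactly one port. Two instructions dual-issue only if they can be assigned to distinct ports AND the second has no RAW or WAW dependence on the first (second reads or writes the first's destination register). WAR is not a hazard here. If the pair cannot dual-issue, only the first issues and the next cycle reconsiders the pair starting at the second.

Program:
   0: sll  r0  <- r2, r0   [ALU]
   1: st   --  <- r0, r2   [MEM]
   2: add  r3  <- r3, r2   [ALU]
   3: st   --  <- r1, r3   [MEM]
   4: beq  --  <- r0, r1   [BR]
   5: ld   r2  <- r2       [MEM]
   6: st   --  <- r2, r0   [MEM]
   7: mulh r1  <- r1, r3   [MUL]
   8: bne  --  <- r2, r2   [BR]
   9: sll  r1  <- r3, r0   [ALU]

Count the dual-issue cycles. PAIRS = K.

PAIRS = 3

[0] i0  sll  -- RAW r0
[1] i1,i2  st add  -- dual
[2] i3  st  -- no-port MEM/BR
[3] i4  beq  -- no-port BR/MEM
[4] i5  ld  -- no-port MEM/MEM
[5] i6,i7  st mulh  -- dual
[6] i8,i9  bne sll  -- dual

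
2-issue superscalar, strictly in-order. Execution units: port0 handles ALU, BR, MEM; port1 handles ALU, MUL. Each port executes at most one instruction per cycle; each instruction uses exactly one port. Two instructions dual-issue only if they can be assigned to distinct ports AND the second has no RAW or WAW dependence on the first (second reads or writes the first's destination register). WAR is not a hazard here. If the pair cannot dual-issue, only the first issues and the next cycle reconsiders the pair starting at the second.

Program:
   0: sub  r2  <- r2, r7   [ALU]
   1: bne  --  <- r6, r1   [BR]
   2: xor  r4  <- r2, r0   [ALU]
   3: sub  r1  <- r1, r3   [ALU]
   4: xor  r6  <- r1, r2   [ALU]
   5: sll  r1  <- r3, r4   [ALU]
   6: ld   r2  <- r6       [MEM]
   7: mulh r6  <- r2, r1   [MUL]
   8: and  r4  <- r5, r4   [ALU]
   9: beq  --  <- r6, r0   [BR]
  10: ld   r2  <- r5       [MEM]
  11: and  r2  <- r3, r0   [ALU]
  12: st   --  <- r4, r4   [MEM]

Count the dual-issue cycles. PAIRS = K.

PAIRS = 5

t=0 i0/i1:sub.ALU;bne.BR ; 2-wide
t=1 i2/i3:xor.ALU;sub.ALU ; 2-wide
t=2 i4/i5:xor.ALU;sll.ALU ; 2-wide
t=3 i6:ld.MEM ; RAW r2
t=4 i7/i8:mulh.MUL;and.ALU ; 2-wide
t=5 i9:beq.BR ; no-port BR/MEM
t=6 i10:ld.MEM ; WAW r2
t=7 i11/i12:and.ALU;st.MEM ; 2-wide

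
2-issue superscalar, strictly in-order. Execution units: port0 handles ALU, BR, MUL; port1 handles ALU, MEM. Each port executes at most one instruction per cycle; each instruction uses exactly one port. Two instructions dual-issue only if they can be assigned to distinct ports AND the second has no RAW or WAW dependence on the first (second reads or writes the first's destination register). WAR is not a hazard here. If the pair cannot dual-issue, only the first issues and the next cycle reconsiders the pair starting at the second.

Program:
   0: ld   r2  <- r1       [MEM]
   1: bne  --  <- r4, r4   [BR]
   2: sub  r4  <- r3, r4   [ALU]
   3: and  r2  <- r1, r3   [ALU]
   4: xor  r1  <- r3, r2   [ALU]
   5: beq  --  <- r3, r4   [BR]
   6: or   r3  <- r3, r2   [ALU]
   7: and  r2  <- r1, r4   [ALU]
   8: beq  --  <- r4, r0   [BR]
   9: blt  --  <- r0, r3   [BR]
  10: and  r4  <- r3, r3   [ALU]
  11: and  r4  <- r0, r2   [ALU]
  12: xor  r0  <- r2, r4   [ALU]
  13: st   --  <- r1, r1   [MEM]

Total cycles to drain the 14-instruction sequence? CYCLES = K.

0. ld/bne @i0,i1  | 2-wide
1. sub/and @i2,i3  | 2-wide
2. xor/beq @i4,i5  | 2-wide
3. or/and @i6,i7  | 2-wide
4. beq @i8  | no-port BR/BR
5. blt/and @i9,i10  | 2-wide
6. and @i11  | RAW r4
7. xor/st @i12,i13  | 2-wide

CYCLES = 8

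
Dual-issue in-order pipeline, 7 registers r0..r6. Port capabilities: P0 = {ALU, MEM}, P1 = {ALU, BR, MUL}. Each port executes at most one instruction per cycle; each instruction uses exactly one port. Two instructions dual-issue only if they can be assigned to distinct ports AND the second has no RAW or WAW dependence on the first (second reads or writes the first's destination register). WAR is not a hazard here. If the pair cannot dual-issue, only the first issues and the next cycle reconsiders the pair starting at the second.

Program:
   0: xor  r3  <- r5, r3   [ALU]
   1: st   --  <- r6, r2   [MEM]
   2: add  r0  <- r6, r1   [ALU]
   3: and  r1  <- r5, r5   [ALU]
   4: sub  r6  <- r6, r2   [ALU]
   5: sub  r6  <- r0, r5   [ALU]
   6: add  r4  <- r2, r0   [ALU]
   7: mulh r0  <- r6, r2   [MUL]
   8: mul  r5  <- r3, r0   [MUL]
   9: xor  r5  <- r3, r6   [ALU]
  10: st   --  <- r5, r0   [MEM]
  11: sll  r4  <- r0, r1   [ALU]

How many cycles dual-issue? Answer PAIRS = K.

0. xor;st @i0+i1  | dual
1. add;and @i2+i3  | dual
2. sub @i4  | WAW r6
3. sub;add @i5+i6  | dual
4. mulh @i7  | no-port MUL/MUL
5. mul @i8  | WAW r5
6. xor @i9  | RAW r5
7. st;sll @i10+i11  | dual

PAIRS = 4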